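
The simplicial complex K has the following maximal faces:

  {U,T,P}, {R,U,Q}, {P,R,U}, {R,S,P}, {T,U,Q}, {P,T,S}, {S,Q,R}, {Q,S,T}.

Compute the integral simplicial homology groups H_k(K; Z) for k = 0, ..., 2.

H_0 = Z,  H_1 = 0,  H_2 = Z.

Order the vertices as P < Q < R < S < T < U. Listing each simplex with vertices in this order, K has dimension 2 with simplices:

  0-simplices (6): P, Q, R, S, T, U
  1-simplices (12): PR, PS, PT, PU, QR, QS, QT, QU, RS, RU, ST, TU
  2-simplices (8): PRS, PRU, PST, PTU, QRS, QRU, QST, QTU

Hence C_0 ≅ Z^6, C_1 ≅ Z^12, C_2 ≅ Z^8.

∂_1: C_1 → C_0 sends each edge [p,q] (with p < q) to q − p. For instance
  ∂PU = U − P.
The 6×12 boundary matrix has rank 5 and Smith normal form diag(1,1,1,1,1).

∂_2: C_2 → C_1 maps a triangle to the signed sum of its edges. For instance
  ∂QST = ST − QT + QS,
  ∂PRS = RS − PS + PR.
As a 12×8 matrix over Z this has rank 7, with invariant factors (1,1,1,1,1,1,1).

Reading off H_k = ker ∂_k / im ∂_{k+1}:

  H_0: rank C_0 − rank ∂_1 = 6 − 5 = 1, and the invariant factors of ∂_1 are all 1, so H_0 ≅ Z.
  H_1: rank ker ∂_1 − rank ∂_2 = (12 − 5) − 7 = 0, and the invariant factors of ∂_2 are all 1, so H_1 ≅ 0.
  H_2: rank ker ∂_2 − rank ∂_3 = (8 − 7) − 0 = 1, and there is no ∂_3, so H_2 ≅ Z.

As a check, the Euler characteristic is 6 − 12 + 8 = 2, which agrees with 1 − 0 + 1 = 2.
(K is a triangulation of the 2-sphere S^2.)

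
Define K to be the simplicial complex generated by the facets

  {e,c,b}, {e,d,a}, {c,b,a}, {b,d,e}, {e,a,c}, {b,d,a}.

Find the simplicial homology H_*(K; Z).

H_0 = Z,  H_1 = 0,  H_2 = Z.

Order the vertices as a < b < c < d < e. Listing each simplex with vertices in this order, K has dimension 2 with simplices:

  0-simplices (5): a, b, c, d, e
  1-simplices (9): ab, ac, ad, ae, bc, bd, be, ce, de
  2-simplices (6): abc, abd, ace, ade, bce, bde

so the chain groups are C_0 ≅ Z^5, C_1 ≅ Z^9, C_2 ≅ Z^6.

The boundary map ∂_1: C_1 → C_0 sends each edge [p,q] (with p < q) to q − p.
The 5×9 boundary matrix has rank 4 and Smith normal form diag(1,1,1,1).

The boundary map ∂_2: C_2 → C_1 acts by ∂[p,q,r] = [q,r] − [p,r] + [p,q]. For instance
  ∂bce = ce − be + bc,
  ∂bde = de − be + bd.
The resulting 9×6 matrix has rank 5, and its Smith normal form has invariant factors (1,1,1,1,1).

From H_k ≅ ker(∂_k) / im(∂_{k+1}) we obtain:

  H_0: rank C_0 − rank ∂_1 = 5 − 4 = 1, and the invariant factors of ∂_1 are all 1, so H_0 = Z.
  H_1: rank ker ∂_1 − rank ∂_2 = (9 − 4) − 5 = 0, and the invariant factors of ∂_2 are all 1, so H_1 = 0.
  H_2: rank ker ∂_2 − rank ∂_3 = (6 − 5) − 0 = 1, and there is no ∂_3, so H_2 = Z.

(K is a triangulation of the 2-sphere S^2.)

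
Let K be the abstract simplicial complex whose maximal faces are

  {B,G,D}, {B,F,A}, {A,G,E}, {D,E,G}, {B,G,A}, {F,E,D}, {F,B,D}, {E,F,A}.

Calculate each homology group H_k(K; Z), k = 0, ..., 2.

H_0 ≅ Z,  H_1 = 0,  H_2 ≅ Z.

Order the vertices as A < B < D < E < F < G. Listing each simplex with vertices in this order, K has dimension 2 with simplices:

  0-simplices (6): A, B, D, E, F, G
  1-simplices (12): AB, AE, AF, AG, BD, BF, BG, DE, DF, DG, EF, EG
  2-simplices (8): ABF, ABG, AEF, AEG, BDF, BDG, DEF, DEG

giving chain groups C_0 ≅ Z^6, C_1 ≅ Z^12, C_2 ≅ Z^8.

The boundary map ∂_1: C_1 → C_0 is given by ∂[p,q] = [q] − [p]. For instance
  ∂BD = D − B.
As a 6×12 matrix over Z this has rank 5, with invariant factors (1,1,1,1,1).

∂_2: C_2 → C_1 acts by ∂[p,q,r] = [q,r] − [p,r] + [p,q]. For instance
  ∂BDF = DF − BF + BD,
  ∂ABG = BG − AG + AB.
This gives a 12×8 integer matrix of rank 7; reducing to Smith normal form yields diagonal entries (1,1,1,1,1,1,1).

Now H_k = ker ∂_k / im ∂_{k+1}, so:

  H_0: rank C_0 − rank ∂_1 = 6 − 5 = 1, and the invariant factors of ∂_1 are all 1, so H_0 ≅ Z.
  H_1: rank ker ∂_1 − rank ∂_2 = (12 − 5) − 7 = 0, and the invariant factors of ∂_2 are all 1, so H_1 ≅ 0.
  H_2: rank ker ∂_2 − rank ∂_3 = (8 − 7) − 0 = 1, and there is no ∂_3, so H_2 ≅ Z.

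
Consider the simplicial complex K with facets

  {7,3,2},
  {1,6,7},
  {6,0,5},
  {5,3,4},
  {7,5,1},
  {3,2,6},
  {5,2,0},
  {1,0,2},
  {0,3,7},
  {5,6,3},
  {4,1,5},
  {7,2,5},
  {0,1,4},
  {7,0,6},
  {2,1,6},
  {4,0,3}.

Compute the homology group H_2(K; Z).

H_2 = Z.

We work with the vertex ordering 0 < 1 < 2 < 3 < 4 < 5 < 6 < 7. The simplices of K, each written with vertices in increasing order, are:

  0-simplices (8): [0], [1], [2], [3], [4], [5], [6], [7]
  1-simplices (24): (24 of them)
  2-simplices (16): [0,1,2], [0,1,4], [0,2,5], [0,3,4], [0,3,7], [0,5,6], [0,6,7], [1,2,6], [1,4,5], [1,5,7], [1,6,7], [2,3,6], [2,3,7], [2,5,7], [3,4,5], [3,5,6]

so the chain groups are C_0 ≅ Z^8, C_1 ≅ Z^24, C_2 ≅ Z^16.

Boundary ∂_1: C_1 → C_0 is given by ∂[p,q] = [q] − [p]. For instance
  ∂[5,7] = [7] − [5].
The resulting 8×24 matrix has rank 7, and its Smith normal form has invariant factors (1,1,1,1,1,1,1).

∂_2: C_2 → C_1 sends each 2-simplex [p,q,r] to [q,r] − [p,r] + [p,q]. For instance
  ∂[2,5,7] = [5,7] − [2,7] + [2,5],
  ∂[0,6,7] = [6,7] − [0,7] + [0,6].
As a 24×16 matrix over Z this has rank 15, with invariant factors (1,1,1,1,1,1,1,1,1,1,1,1,1,1,1).

Reading off H_k = ker ∂_k / im ∂_{k+1}:

  H_2: rank ker ∂_2 − rank ∂_3 = (16 − 15) − 0 = 1, and there is no ∂_3, so H_2 = Z.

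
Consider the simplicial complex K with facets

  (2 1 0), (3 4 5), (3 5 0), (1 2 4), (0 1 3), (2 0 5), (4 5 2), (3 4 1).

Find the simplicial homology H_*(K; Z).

Fix the vertex order 0 < 1 < 2 < 3 < 4 < 5 and write every simplex with vertices in increasing order. Then dim K = 2 and the simplices of K are:

  0-simplices (6): [0], [1], [2], [3], [4], [5]
  1-simplices (12): [0,1], [0,2], [0,3], [0,5], [1,2], [1,3], [1,4], [2,4], [2,5], [3,4], [3,5], [4,5]
  2-simplices (8): [0,1,2], [0,1,3], [0,2,5], [0,3,5], [1,2,4], [1,3,4], [2,4,5], [3,4,5]

Hence C_0 ≅ Z^6, C_1 ≅ Z^12, C_2 ≅ Z^8.

∂_1: C_1 → C_0 maps an edge to its endpoints' difference, ∂[p,q] = q − p. For instance
  ∂[0,1] = [1] − [0].
This gives a 6×12 integer matrix of rank 5; reducing to Smith normal form yields diagonal entries (1,1,1,1,1).

The boundary map ∂_2: C_2 → C_1 maps a triangle to the signed sum of its edges. For instance
  ∂[3,4,5] = [4,5] − [3,5] + [3,4],
  ∂[2,4,5] = [4,5] − [2,5] + [2,4].
As a 12×8 matrix over Z this has rank 7, with invariant factors (1,1,1,1,1,1,1).

From H_k ≅ ker(∂_k) / im(∂_{k+1}) we obtain:

  H_0: rank C_0 − rank ∂_1 = 6 − 5 = 1, and the invariant factors of ∂_1 are all 1, so H_0 = Z.
  H_1: rank ker ∂_1 − rank ∂_2 = (12 − 5) − 7 = 0, and the invariant factors of ∂_2 are all 1, so H_1 = 0.
  H_2: rank ker ∂_2 − rank ∂_3 = (8 − 7) − 0 = 1, and there is no ∂_3, so H_2 = Z.

H_0 ≅ Z,  H_1 = 0,  H_2 ≅ Z.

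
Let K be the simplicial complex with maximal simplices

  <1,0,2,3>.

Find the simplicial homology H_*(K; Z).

Order the vertices as 0 < 1 < 2 < 3. Listing each simplex with vertices in this order, K has dimension 3 with simplices:

  0-simplices (4): [0], [1], [2], [3]
  1-simplices (6): [0,1], [0,2], [0,3], [1,2], [1,3], [2,3]
  2-simplices (4): [0,1,2], [0,1,3], [0,2,3], [1,2,3]
  3-simplices (1): [0,1,2,3]

so the chain groups are C_0 ≅ Z^4, C_1 ≅ Z^6, C_2 ≅ Z^4, C_3 ≅ Z^1.

Boundary ∂_1: C_1 → C_0 is given by ∂[p,q] = [q] − [p].
As a 4×6 matrix over Z this has rank 3, with invariant factors (1,1,1).

∂_2: C_2 → C_1 acts by ∂[p,q,r] = [q,r] − [p,r] + [p,q]. For instance
  ∂[1,2,3] = [2,3] − [1,3] + [1,2],
  ∂[0,1,3] = [1,3] − [0,3] + [0,1].
The 6×4 boundary matrix has rank 3 and Smith normal form diag(1,1,1).

The boundary map ∂_3: C_3 → C_2 sends each 3-simplex σ to the alternating sum Σ_i (−1)^i (σ with its i-th vertex removed). For instance
  ∂[0,1,2,3] = [1,2,3] − [0,2,3] + [0,1,3] − [0,1,2].
As a 4×1 matrix over Z this has rank 1, with invariant factors (1).

From H_k ≅ ker(∂_k) / im(∂_{k+1}) we obtain:

  H_0: rank C_0 − rank ∂_1 = 4 − 3 = 1, and the invariant factors of ∂_1 are all 1, so H_0 ≅ Z.
  H_1: rank ker ∂_1 − rank ∂_2 = (6 − 3) − 3 = 0, and the invariant factors of ∂_2 are all 1, so H_1 ≅ 0.
  H_2: rank ker ∂_2 − rank ∂_3 = (4 − 3) − 1 = 0, and the invariant factors of ∂_3 are all 1, so H_2 ≅ 0.
  H_3: rank ker ∂_3 − rank ∂_4 = (1 − 1) − 0 = 0, and there is no ∂_4, so H_3 ≅ 0.

H_0 = Z,  H_1 = 0,  H_2 = 0,  H_3 = 0.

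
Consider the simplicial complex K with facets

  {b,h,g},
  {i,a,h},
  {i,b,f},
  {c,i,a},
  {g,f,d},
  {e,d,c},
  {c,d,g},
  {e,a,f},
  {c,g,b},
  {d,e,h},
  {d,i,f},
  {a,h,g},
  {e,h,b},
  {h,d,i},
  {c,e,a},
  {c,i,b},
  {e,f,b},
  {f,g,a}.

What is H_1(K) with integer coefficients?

We work with the vertex ordering a < b < c < d < e < f < g < h < i. The simplices of K, each written with vertices in increasing order, are:

  0-simplices (9): a, b, c, d, e, f, g, h, i
  1-simplices (27): ac, ae, af, ag, ah, ai, bc, be, bf, bg, bh, bi, cd, ce, cg, ci, de, df, dg, dh, di, ef, eh, fg, fi, gh, hi
  2-simplices (18): ace, aci, aef, afg, agh, ahi, bcg, bci, bef, beh, bfi, bgh, cde, cdg, deh, dfg, dfi, dhi

Hence C_0 ≅ Z^9, C_1 ≅ Z^27, C_2 ≅ Z^18.

The boundary map ∂_1: C_1 → C_0 is given by ∂[p,q] = [q] − [p].
As a 9×27 matrix over Z this has rank 8, with invariant factors (1,1,1,1,1,1,1,1).

Boundary ∂_2: C_2 → C_1 sends each 2-simplex [p,q,r] to [q,r] − [p,r] + [p,q]. For instance
  ∂bfi = fi − bi + bf,
  ∂bci = ci − bi + bc.
The 27×18 boundary matrix has rank 17 and Smith normal form diag(1,1,1,1,1,1,1,1,1,1,1,1,1,1,1,1,1).

Reading off H_k = ker ∂_k / im ∂_{k+1}:

  H_1: rank ker ∂_1 − rank ∂_2 = (27 − 8) − 17 = 2, and the invariant factors of ∂_2 are all 1, so H_1 = Z^2.

H_1 = Z^2.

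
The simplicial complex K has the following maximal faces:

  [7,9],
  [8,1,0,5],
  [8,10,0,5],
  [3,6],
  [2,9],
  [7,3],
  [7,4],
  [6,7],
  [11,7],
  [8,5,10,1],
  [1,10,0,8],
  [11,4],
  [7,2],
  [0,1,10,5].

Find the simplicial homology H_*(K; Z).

H_0 ≅ Z^2,  H_1 ≅ Z^3,  H_2 = 0,  H_3 ≅ Z.

Fix the vertex order 0 < 1 < 2 < 3 < 4 < 5 < 6 < 7 < 8 < 9 < 10 < 11 and write every simplex with vertices in increasing order. Then dim K = 3 and the simplices of K are:

  0-simplices (12): [0], [1], [2], [3], [4], [5], [6], [7], [8], [9], [10], [11]
  1-simplices (19): [0,1], [0,5], [0,8], [0,10], [1,5], [1,8], [1,10], [2,7], [2,9], [3,6], [3,7], [4,7], [4,11], [5,8], [5,10], [6,7], [7,9], [7,11], [8,10]
  2-simplices (10): [0,1,5], [0,1,8], [0,1,10], [0,5,8], [0,5,10], [0,8,10], [1,5,8], [1,5,10], [1,8,10], [5,8,10]
  3-simplices (5): [0,1,5,8], [0,1,5,10], [0,1,8,10], [0,5,8,10], [1,5,8,10]

Hence C_0 ≅ Z^12, C_1 ≅ Z^19, C_2 ≅ Z^10, C_3 ≅ Z^5.

∂_1: C_1 → C_0 sends each edge [p,q] (with p < q) to q − p. For instance
  ∂[2,9] = [9] − [2].
The resulting 12×19 matrix has rank 10, and its Smith normal form has invariant factors (1,1,1,1,1,1,1,1,1,1).

Boundary ∂_2: C_2 → C_1 maps a triangle to the signed sum of its edges. For instance
  ∂[1,5,10] = [5,10] − [1,10] + [1,5],
  ∂[1,5,8] = [5,8] − [1,8] + [1,5].
The resulting 19×10 matrix has rank 6, and its Smith normal form has invariant factors (1,1,1,1,1,1).

Boundary ∂_3: C_3 → C_2 sends each 3-simplex σ to the alternating sum Σ_i (−1)^i (σ with its i-th vertex removed). For instance
  ∂[0,1,5,10] = [1,5,10] − [0,5,10] + [0,1,10] − [0,1,5],
  ∂[0,5,8,10] = [5,8,10] − [0,8,10] + [0,5,10] − [0,5,8].
The resulting 10×5 matrix has rank 4, and its Smith normal form has invariant factors (1,1,1,1).

Reading off H_k = ker ∂_k / im ∂_{k+1}:

  H_0: rank C_0 − rank ∂_1 = 12 − 10 = 2, and the invariant factors of ∂_1 are all 1, so H_0 = Z^2.
  H_1: rank ker ∂_1 − rank ∂_2 = (19 − 10) − 6 = 3, and the invariant factors of ∂_2 are all 1, so H_1 = Z^3.
  H_2: rank ker ∂_2 − rank ∂_3 = (10 − 6) − 4 = 0, and the invariant factors of ∂_3 are all 1, so H_2 = 0.
  H_3: rank ker ∂_3 − rank ∂_4 = (5 − 4) − 0 = 1, and there is no ∂_4, so H_3 = Z.

As a check, the Euler characteristic is 12 − 19 + 10 − 5 = -2, which agrees with 2 − 3 + 0 − 1 = -2.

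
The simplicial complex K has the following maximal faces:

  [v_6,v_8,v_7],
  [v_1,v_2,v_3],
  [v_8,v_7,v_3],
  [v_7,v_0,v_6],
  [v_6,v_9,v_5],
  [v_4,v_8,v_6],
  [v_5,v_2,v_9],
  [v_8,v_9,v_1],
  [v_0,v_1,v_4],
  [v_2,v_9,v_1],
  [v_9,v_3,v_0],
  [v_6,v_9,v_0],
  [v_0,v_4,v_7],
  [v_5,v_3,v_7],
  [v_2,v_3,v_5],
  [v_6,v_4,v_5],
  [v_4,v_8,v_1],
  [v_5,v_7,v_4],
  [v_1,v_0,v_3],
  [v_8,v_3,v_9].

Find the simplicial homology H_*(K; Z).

We work with the vertex ordering v_0 < v_1 < v_2 < v_3 < v_4 < v_5 < v_6 < v_7 < v_8 < v_9. The simplices of K, each written with vertices in increasing order, are:

  0-simplices (10): [v_0], [v_1], [v_2], [v_3], [v_4], [v_5], [v_6], [v_7], [v_8], [v_9]
  1-simplices (30): (30 of them)
  2-simplices (20): (20 of them)

so the chain groups are C_0 ≅ Z^10, C_1 ≅ Z^30, C_2 ≅ Z^20.

∂_1: C_1 → C_0 maps an edge to its endpoints' difference, ∂[p,q] = q − p.
As a 10×30 matrix over Z this has rank 9, with invariant factors (1,1,1,1,1,1,1,1,1).

∂_2: C_2 → C_1 sends each 2-simplex [p,q,r] to [q,r] − [p,r] + [p,q]. For instance
  ∂[v_4,v_5,v_6] = [v_5,v_6] − [v_4,v_6] + [v_4,v_5],
  ∂[v_2,v_3,v_5] = [v_3,v_5] − [v_2,v_5] + [v_2,v_3].
The 30×20 boundary matrix has rank 20 and Smith normal form diag(1,1,1,1,1,1,1,1,1,1,1,1,1,1,1,1,1,1,1,2).

Reading off H_k = ker ∂_k / im ∂_{k+1}:

  H_0: rank C_0 − rank ∂_1 = 10 − 9 = 1, and the invariant factors of ∂_1 are all 1, so H_0 = Z.
  H_1: rank ker ∂_1 − rank ∂_2 = (30 − 9) − 20 = 1, and ∂_2 has invariant factor 2 > 1, so H_1 = Z × Z/2.
  H_2: rank ker ∂_2 − rank ∂_3 = (20 − 20) − 0 = 0, and there is no ∂_3, so H_2 = 0.

H_0 = Z,  H_1 = Z × Z/2,  H_2 = 0.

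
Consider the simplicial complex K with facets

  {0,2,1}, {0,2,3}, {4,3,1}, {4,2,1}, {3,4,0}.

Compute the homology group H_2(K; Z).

Take the total order 0 < 1 < 2 < 3 < 4 on the vertex set. Then K (dimension 2) consists of the simplices:

  0-simplices (5): [0], [1], [2], [3], [4]
  1-simplices (10): [0,1], [0,2], [0,3], [0,4], [1,2], [1,3], [1,4], [2,3], [2,4], [3,4]
  2-simplices (5): [0,1,2], [0,2,3], [0,3,4], [1,2,4], [1,3,4]

Hence C_0 ≅ Z^5, C_1 ≅ Z^10, C_2 ≅ Z^5.

The boundary map ∂_1: C_1 → C_0 sends each edge [p,q] (with p < q) to q − p. For instance
  ∂[0,3] = [3] − [0].
This gives a 5×10 integer matrix of rank 4; reducing to Smith normal form yields diagonal entries (1,1,1,1).

Boundary ∂_2: C_2 → C_1 sends each 2-simplex [p,q,r] to [q,r] − [p,r] + [p,q]. For instance
  ∂[0,3,4] = [3,4] − [0,4] + [0,3],
  ∂[0,2,3] = [2,3] − [0,3] + [0,2].
This gives a 10×5 integer matrix of rank 5; reducing to Smith normal form yields diagonal entries (1,1,1,1,1).

From H_k ≅ ker(∂_k) / im(∂_{k+1}) we obtain:

  H_2: rank ker ∂_2 − rank ∂_3 = (5 − 5) − 0 = 0, and there is no ∂_3, so H_2 = 0.

H_2 ≅ 0.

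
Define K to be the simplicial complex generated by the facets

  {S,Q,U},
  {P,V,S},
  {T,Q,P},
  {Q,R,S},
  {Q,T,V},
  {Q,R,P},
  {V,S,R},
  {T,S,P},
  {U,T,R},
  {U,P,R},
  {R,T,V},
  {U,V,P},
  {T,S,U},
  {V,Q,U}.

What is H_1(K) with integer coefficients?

H_1 ≅ Z^2.

We work with the vertex ordering P < Q < R < S < T < U < V. The simplices of K, each written with vertices in increasing order, are:

  0-simplices (7): P, Q, R, S, T, U, V
  1-simplices (21): PQ, PR, PS, PT, PU, PV, QR, QS, QT, QU, QV, RS, RT, RU, RV, ST, SU, SV, TU, TV, UV
  2-simplices (14): PQR, PQT, PRU, PST, PSV, PUV, QRS, QSU, QTV, QUV, RSV, RTU, RTV, STU

so the chain groups are C_0 ≅ Z^7, C_1 ≅ Z^21, C_2 ≅ Z^14.

∂_1: C_1 → C_0 maps an edge to its endpoints' difference, ∂[p,q] = q − p. For instance
  ∂PU = U − P.
As a 7×21 matrix over Z this has rank 6, with invariant factors (1,1,1,1,1,1).

The boundary map ∂_2: C_2 → C_1 sends each 2-simplex [p,q,r] to [q,r] − [p,r] + [p,q]. For instance
  ∂PSV = SV − PV + PS,
  ∂PST = ST − PT + PS.
The 21×14 boundary matrix has rank 13 and Smith normal form diag(1,1,1,1,1,1,1,1,1,1,1,1,1).

Reading off H_k = ker ∂_k / im ∂_{k+1}:

  H_1: rank ker ∂_1 − rank ∂_2 = (21 − 6) − 13 = 2, and the invariant factors of ∂_2 are all 1, so H_1 ≅ Z^2.

(K is a triangulation of the torus T^2.)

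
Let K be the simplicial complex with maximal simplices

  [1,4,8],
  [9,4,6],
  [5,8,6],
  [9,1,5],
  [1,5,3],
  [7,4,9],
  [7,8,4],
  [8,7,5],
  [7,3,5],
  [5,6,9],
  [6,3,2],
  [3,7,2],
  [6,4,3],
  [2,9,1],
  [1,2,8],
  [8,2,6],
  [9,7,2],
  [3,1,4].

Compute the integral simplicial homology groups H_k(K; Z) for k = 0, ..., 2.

H_0 = Z,  H_1 = Z^2,  H_2 = Z.

We work with the vertex ordering 1 < 2 < 3 < 4 < 5 < 6 < 7 < 8 < 9. The simplices of K, each written with vertices in increasing order, are:

  0-simplices (9): [1], [2], [3], [4], [5], [6], [7], [8], [9]
  1-simplices (27): (27 of them)
  2-simplices (18): [1,2,8], [1,2,9], [1,3,4], [1,3,5], [1,4,8], [1,5,9], [2,3,6], [2,3,7], [2,6,8], [2,7,9], [3,4,6], [3,5,7], [4,6,9], [4,7,8], [4,7,9], [5,6,8], [5,6,9], [5,7,8]

giving chain groups C_0 ≅ Z^9, C_1 ≅ Z^27, C_2 ≅ Z^18.

The boundary map ∂_1: C_1 → C_0 maps an edge to its endpoints' difference, ∂[p,q] = q − p. For instance
  ∂[5,8] = [8] − [5].
The 9×27 boundary matrix has rank 8 and Smith normal form diag(1,1,1,1,1,1,1,1).

The boundary map ∂_2: C_2 → C_1 maps a triangle to the signed sum of its edges. For instance
  ∂[1,2,8] = [2,8] − [1,8] + [1,2],
  ∂[1,3,5] = [3,5] − [1,5] + [1,3].
The 27×18 boundary matrix has rank 17 and Smith normal form diag(1,1,1,1,1,1,1,1,1,1,1,1,1,1,1,1,1).

From H_k ≅ ker(∂_k) / im(∂_{k+1}) we obtain:

  H_0: rank C_0 − rank ∂_1 = 9 − 8 = 1, and the invariant factors of ∂_1 are all 1, so H_0 ≅ Z.
  H_1: rank ker ∂_1 − rank ∂_2 = (27 − 8) − 17 = 2, and the invariant factors of ∂_2 are all 1, so H_1 ≅ Z^2.
  H_2: rank ker ∂_2 − rank ∂_3 = (18 − 17) − 0 = 1, and there is no ∂_3, so H_2 ≅ Z.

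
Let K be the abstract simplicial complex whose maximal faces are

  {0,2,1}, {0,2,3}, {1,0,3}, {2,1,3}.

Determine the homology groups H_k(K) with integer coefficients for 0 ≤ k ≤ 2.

Fix the vertex order 0 < 1 < 2 < 3 and write every simplex with vertices in increasing order. Then dim K = 2 and the simplices of K are:

  0-simplices (4): [0], [1], [2], [3]
  1-simplices (6): [0,1], [0,2], [0,3], [1,2], [1,3], [2,3]
  2-simplices (4): [0,1,2], [0,1,3], [0,2,3], [1,2,3]

giving chain groups C_0 ≅ Z^4, C_1 ≅ Z^6, C_2 ≅ Z^4.

∂_1: C_1 → C_0 is given by ∂[p,q] = [q] − [p].
As a 4×6 matrix over Z this has rank 3, with invariant factors (1,1,1).

∂_2: C_2 → C_1 sends each 2-simplex [p,q,r] to [q,r] − [p,r] + [p,q]. For instance
  ∂[0,1,2] = [1,2] − [0,2] + [0,1],
  ∂[0,1,3] = [1,3] − [0,3] + [0,1].
The 6×4 boundary matrix has rank 3 and Smith normal form diag(1,1,1).

Computing H_k = (kernel of ∂_k) / (image of ∂_{k+1}):

  H_0: rank C_0 − rank ∂_1 = 4 − 3 = 1, and the invariant factors of ∂_1 are all 1, so H_0 = Z.
  H_1: rank ker ∂_1 − rank ∂_2 = (6 − 3) − 3 = 0, and the invariant factors of ∂_2 are all 1, so H_1 = 0.
  H_2: rank ker ∂_2 − rank ∂_3 = (4 − 3) − 0 = 1, and there is no ∂_3, so H_2 = Z.

H_0 ≅ Z,  H_1 = 0,  H_2 ≅ Z.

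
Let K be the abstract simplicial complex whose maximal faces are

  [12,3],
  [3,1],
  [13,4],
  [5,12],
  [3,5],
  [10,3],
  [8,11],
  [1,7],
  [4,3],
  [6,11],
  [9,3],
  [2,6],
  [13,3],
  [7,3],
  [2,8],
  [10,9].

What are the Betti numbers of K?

b_0 = 2, b_1 = 5.

We work with the vertex ordering 1 < 2 < 3 < 4 < 5 < 6 < 7 < 8 < 9 < 10 < 11 < 12 < 13. The simplices of K, each written with vertices in increasing order, are:

  0-simplices (13): [1], [2], [3], [4], [5], [6], [7], [8], [9], [10], [11], [12], [13]
  1-simplices (16): [1,3], [1,7], [2,6], [2,8], [3,4], [3,5], [3,7], [3,9], [3,10], [3,12], [3,13], [4,13], [5,12], [6,11], [8,11], [9,10]

giving chain groups C_0 ≅ Z^13, C_1 ≅ Z^16.

Boundary ∂_1: C_1 → C_0 is given by ∂[p,q] = [q] − [p].
As a 13×16 matrix over Z this has rank 11, with invariant factors (1,1,1,1,1,1,1,1,1,1,1).

Reading off H_k = ker ∂_k / im ∂_{k+1}:

  H_0: rank C_0 − rank ∂_1 = 13 − 11 = 2, and the invariant factors of ∂_1 are all 1, so H_0 = Z^2.
  H_1: rank ker ∂_1 − rank ∂_2 = (16 − 11) − 0 = 5, and there is no ∂_2, so H_1 = Z^5.

As a check, the Euler characteristic is 13 − 16 = -3, which agrees with 2 − 5 = -3.

Hence the Betti numbers are b_0 = 2, b_1 = 5.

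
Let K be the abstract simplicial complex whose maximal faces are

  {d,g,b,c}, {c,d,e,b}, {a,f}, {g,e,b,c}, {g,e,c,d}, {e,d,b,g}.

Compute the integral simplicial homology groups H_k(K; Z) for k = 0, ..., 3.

Fix the vertex order a < b < c < d < e < f < g and write every simplex with vertices in increasing order. Then dim K = 3 and the simplices of K are:

  0-simplices (7): a, b, c, d, e, f, g
  1-simplices (11): af, bc, bd, be, bg, cd, ce, cg, de, dg, eg
  2-simplices (10): bcd, bce, bcg, bde, bdg, beg, cde, cdg, ceg, deg
  3-simplices (5): bcde, bcdg, bceg, bdeg, cdeg

so the chain groups are C_0 ≅ Z^7, C_1 ≅ Z^11, C_2 ≅ Z^10, C_3 ≅ Z^5.

Boundary ∂_1: C_1 → C_0 is given by ∂[p,q] = [q] − [p]. For instance
  ∂bd = d − b.
As a 7×11 matrix over Z this has rank 5, with invariant factors (1,1,1,1,1).

The boundary map ∂_2: C_2 → C_1 maps a triangle to the signed sum of its edges. For instance
  ∂bcd = cd − bd + bc,
  ∂beg = eg − bg + be.
This gives a 11×10 integer matrix of rank 6; reducing to Smith normal form yields diagonal entries (1,1,1,1,1,1).

∂_3: C_3 → C_2 sends each 3-simplex σ to the alternating sum Σ_i (−1)^i (σ with its i-th vertex removed). For instance
  ∂bcde = cde − bde + bce − bcd,
  ∂cdeg = deg − ceg + cdg − cde.
The resulting 10×5 matrix has rank 4, and its Smith normal form has invariant factors (1,1,1,1).

From H_k ≅ ker(∂_k) / im(∂_{k+1}) we obtain:

  H_0: rank C_0 − rank ∂_1 = 7 − 5 = 2, and the invariant factors of ∂_1 are all 1, so H_0 ≅ Z^2.
  H_1: rank ker ∂_1 − rank ∂_2 = (11 − 5) − 6 = 0, and the invariant factors of ∂_2 are all 1, so H_1 ≅ 0.
  H_2: rank ker ∂_2 − rank ∂_3 = (10 − 6) − 4 = 0, and the invariant factors of ∂_3 are all 1, so H_2 ≅ 0.
  H_3: rank ker ∂_3 − rank ∂_4 = (5 − 4) − 0 = 1, and there is no ∂_4, so H_3 ≅ Z.

H_0 ≅ Z^2,  H_1 = 0,  H_2 = 0,  H_3 ≅ Z.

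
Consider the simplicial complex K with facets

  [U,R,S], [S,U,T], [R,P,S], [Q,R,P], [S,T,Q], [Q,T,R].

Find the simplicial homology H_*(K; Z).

H_0 ≅ Z,  H_1 ≅ Z,  H_2 = 0.

Fix the vertex order P < Q < R < S < T < U and write every simplex with vertices in increasing order. Then dim K = 2 and the simplices of K are:

  0-simplices (6): P, Q, R, S, T, U
  1-simplices (12): PQ, PR, PS, QR, QS, QT, RS, RT, RU, ST, SU, TU
  2-simplices (6): PQR, PRS, QRT, QST, RSU, STU

giving chain groups C_0 ≅ Z^6, C_1 ≅ Z^12, C_2 ≅ Z^6.

Boundary ∂_1: C_1 → C_0 maps an edge to its endpoints' difference, ∂[p,q] = q − p. For instance
  ∂ST = T − S.
As a 6×12 matrix over Z this has rank 5, with invariant factors (1,1,1,1,1).

Boundary ∂_2: C_2 → C_1 maps a triangle to the signed sum of its edges. For instance
  ∂PRS = RS − PS + PR,
  ∂PQR = QR − PR + PQ.
The 12×6 boundary matrix has rank 6 and Smith normal form diag(1,1,1,1,1,1).

Now H_k = ker ∂_k / im ∂_{k+1}, so:

  H_0: rank C_0 − rank ∂_1 = 6 − 5 = 1, and the invariant factors of ∂_1 are all 1, so H_0 ≅ Z.
  H_1: rank ker ∂_1 − rank ∂_2 = (12 − 5) − 6 = 1, and the invariant factors of ∂_2 are all 1, so H_1 ≅ Z.
  H_2: rank ker ∂_2 − rank ∂_3 = (6 − 6) − 0 = 0, and there is no ∂_3, so H_2 ≅ 0.

(K is a triangulation of the cylinder S^1 x I.)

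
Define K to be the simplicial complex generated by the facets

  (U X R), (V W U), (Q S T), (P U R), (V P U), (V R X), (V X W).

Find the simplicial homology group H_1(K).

H_1 = Z.

Order the vertices as P < Q < R < S < T < U < V < W < X. Listing each simplex with vertices in this order, K has dimension 2 with simplices:

  0-simplices (9): P, Q, R, S, T, U, V, W, X
  1-simplices (15): PR, PU, PV, QS, QT, RU, RV, RX, ST, UV, UW, UX, VW, VX, WX
  2-simplices (7): PRU, PUV, QST, RUX, RVX, UVW, VWX

so the chain groups are C_0 ≅ Z^9, C_1 ≅ Z^15, C_2 ≅ Z^7.

∂_1: C_1 → C_0 maps an edge to its endpoints' difference, ∂[p,q] = q − p. For instance
  ∂ST = T − S.
The 9×15 boundary matrix has rank 7 and Smith normal form diag(1,1,1,1,1,1,1).

The boundary map ∂_2: C_2 → C_1 acts by ∂[p,q,r] = [q,r] − [p,r] + [p,q]. For instance
  ∂VWX = WX − VX + VW,
  ∂PUV = UV − PV + PU.
As a 15×7 matrix over Z this has rank 7, with invariant factors (1,1,1,1,1,1,1).

Computing H_k = (kernel of ∂_k) / (image of ∂_{k+1}):

  H_1: rank ker ∂_1 − rank ∂_2 = (15 − 7) − 7 = 1, and the invariant factors of ∂_2 are all 1, so H_1 ≅ Z.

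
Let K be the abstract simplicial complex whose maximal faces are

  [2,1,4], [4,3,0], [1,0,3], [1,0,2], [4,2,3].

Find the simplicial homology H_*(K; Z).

Take the total order 0 < 1 < 2 < 3 < 4 on the vertex set. Then K (dimension 2) consists of the simplices:

  0-simplices (5): [0], [1], [2], [3], [4]
  1-simplices (10): [0,1], [0,2], [0,3], [0,4], [1,2], [1,3], [1,4], [2,3], [2,4], [3,4]
  2-simplices (5): [0,1,2], [0,1,3], [0,3,4], [1,2,4], [2,3,4]

giving chain groups C_0 ≅ Z^5, C_1 ≅ Z^10, C_2 ≅ Z^5.

The boundary map ∂_1: C_1 → C_0 maps an edge to its endpoints' difference, ∂[p,q] = q − p. For instance
  ∂[2,3] = [3] − [2].
This gives a 5×10 integer matrix of rank 4; reducing to Smith normal form yields diagonal entries (1,1,1,1).

The boundary map ∂_2: C_2 → C_1 sends each 2-simplex [p,q,r] to [q,r] − [p,r] + [p,q]. For instance
  ∂[0,1,3] = [1,3] − [0,3] + [0,1],
  ∂[0,1,2] = [1,2] − [0,2] + [0,1].
This gives a 10×5 integer matrix of rank 5; reducing to Smith normal form yields diagonal entries (1,1,1,1,1).

Computing H_k = (kernel of ∂_k) / (image of ∂_{k+1}):

  H_0: rank C_0 − rank ∂_1 = 5 − 4 = 1, and the invariant factors of ∂_1 are all 1, so H_0 = Z.
  H_1: rank ker ∂_1 − rank ∂_2 = (10 − 4) − 5 = 1, and the invariant factors of ∂_2 are all 1, so H_1 = Z.
  H_2: rank ker ∂_2 − rank ∂_3 = (5 − 5) − 0 = 0, and there is no ∂_3, so H_2 = 0.

As a check, the Euler characteristic is 5 − 10 + 5 = 0, which agrees with 1 − 1 + 0 = 0.

H_0 = Z,  H_1 = Z,  H_2 = 0.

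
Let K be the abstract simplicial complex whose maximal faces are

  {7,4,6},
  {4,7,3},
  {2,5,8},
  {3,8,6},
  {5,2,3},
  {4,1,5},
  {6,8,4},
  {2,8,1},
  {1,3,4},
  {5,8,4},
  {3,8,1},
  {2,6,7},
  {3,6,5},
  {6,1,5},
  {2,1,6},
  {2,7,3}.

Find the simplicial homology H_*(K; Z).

H_0 = Z,  H_1 = Z^2,  H_2 = Z.

Fix the vertex order 1 < 2 < 3 < 4 < 5 < 6 < 7 < 8 and write every simplex with vertices in increasing order. Then dim K = 2 and the simplices of K are:

  0-simplices (8): [1], [2], [3], [4], [5], [6], [7], [8]
  1-simplices (24): (24 of them)
  2-simplices (16): [1,2,6], [1,2,8], [1,3,4], [1,3,8], [1,4,5], [1,5,6], [2,3,5], [2,3,7], [2,5,8], [2,6,7], [3,4,7], [3,5,6], [3,6,8], [4,5,8], [4,6,7], [4,6,8]

Hence C_0 ≅ Z^8, C_1 ≅ Z^24, C_2 ≅ Z^16.

∂_1: C_1 → C_0 sends each edge [p,q] (with p < q) to q − p. For instance
  ∂[3,8] = [8] − [3].
As a 8×24 matrix over Z this has rank 7, with invariant factors (1,1,1,1,1,1,1).

The boundary map ∂_2: C_2 → C_1 maps a triangle to the signed sum of its edges. For instance
  ∂[4,6,8] = [6,8] − [4,8] + [4,6],
  ∂[2,3,7] = [3,7] − [2,7] + [2,3].
The resulting 24×16 matrix has rank 15, and its Smith normal form has invariant factors (1,1,1,1,1,1,1,1,1,1,1,1,1,1,1).

Now H_k = ker ∂_k / im ∂_{k+1}, so:

  H_0: rank C_0 − rank ∂_1 = 8 − 7 = 1, and the invariant factors of ∂_1 are all 1, so H_0 ≅ Z.
  H_1: rank ker ∂_1 − rank ∂_2 = (24 − 7) − 15 = 2, and the invariant factors of ∂_2 are all 1, so H_1 ≅ Z^2.
  H_2: rank ker ∂_2 − rank ∂_3 = (16 − 15) − 0 = 1, and there is no ∂_3, so H_2 ≅ Z.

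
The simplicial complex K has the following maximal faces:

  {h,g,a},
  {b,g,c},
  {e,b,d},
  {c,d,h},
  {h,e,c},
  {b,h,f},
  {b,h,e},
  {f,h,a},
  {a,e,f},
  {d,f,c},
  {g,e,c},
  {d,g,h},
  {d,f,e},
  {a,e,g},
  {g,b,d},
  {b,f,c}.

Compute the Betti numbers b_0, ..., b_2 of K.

Take the total order a < b < c < d < e < f < g < h on the vertex set. Then K (dimension 2) consists of the simplices:

  0-simplices (8): a, b, c, d, e, f, g, h
  1-simplices (24): ae, af, ag, ah, bc, bd, be, bf, bg, bh, cd, ce, cf, cg, ch, de, df, dg, dh, ef, eg, eh, fh, gh
  2-simplices (16): aef, aeg, afh, agh, bcf, bcg, bde, bdg, beh, bfh, cdf, cdh, ceg, ceh, def, dgh

so the chain groups are C_0 ≅ Z^8, C_1 ≅ Z^24, C_2 ≅ Z^16.

∂_1: C_1 → C_0 maps an edge to its endpoints' difference, ∂[p,q] = q − p.
As a 8×24 matrix over Z this has rank 7, with invariant factors (1,1,1,1,1,1,1).

∂_2: C_2 → C_1 maps a triangle to the signed sum of its edges. For instance
  ∂bfh = fh − bh + bf,
  ∂ceg = eg − cg + ce.
The 24×16 boundary matrix has rank 15 and Smith normal form diag(1,1,1,1,1,1,1,1,1,1,1,1,1,1,1).

From H_k ≅ ker(∂_k) / im(∂_{k+1}) we obtain:

  H_0: rank C_0 − rank ∂_1 = 8 − 7 = 1, and the invariant factors of ∂_1 are all 1, so H_0 ≅ Z.
  H_1: rank ker ∂_1 − rank ∂_2 = (24 − 7) − 15 = 2, and the invariant factors of ∂_2 are all 1, so H_1 ≅ Z^2.
  H_2: rank ker ∂_2 − rank ∂_3 = (16 − 15) − 0 = 1, and there is no ∂_3, so H_2 ≅ Z.

Hence the Betti numbers are b_0 = 1, b_1 = 2, b_2 = 1.

b_0 = 1, b_1 = 2, b_2 = 1.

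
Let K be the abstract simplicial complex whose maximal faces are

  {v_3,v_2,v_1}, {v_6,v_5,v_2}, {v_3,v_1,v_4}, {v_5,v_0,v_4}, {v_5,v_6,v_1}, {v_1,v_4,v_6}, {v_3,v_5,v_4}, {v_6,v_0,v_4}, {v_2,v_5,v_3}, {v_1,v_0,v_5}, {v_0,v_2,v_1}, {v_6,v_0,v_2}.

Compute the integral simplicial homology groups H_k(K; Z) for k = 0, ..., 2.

K has 7 vertices, 18 edges, 12 triangles.
rank ∂_0 = 0, rank ∂_1 = 6 ⇒ b_0 = 7 − 0 − 6 = 1; all invariant factors of ∂_1 are 1 so no torsion. So H_0 = Z.
rank ∂_1 = 6, rank ∂_2 = 12 ⇒ b_1 = 18 − 6 − 12 = 0; ∂_2 has invariant factor(s) [2] giving torsion. So H_1 = Z/2.
rank ∂_2 = 12, rank ∂_3 = 0 ⇒ b_2 = 12 − 12 − 0 = 0. So H_2 = 0.

H_0 = Z,  H_1 = Z/2,  H_2 = 0.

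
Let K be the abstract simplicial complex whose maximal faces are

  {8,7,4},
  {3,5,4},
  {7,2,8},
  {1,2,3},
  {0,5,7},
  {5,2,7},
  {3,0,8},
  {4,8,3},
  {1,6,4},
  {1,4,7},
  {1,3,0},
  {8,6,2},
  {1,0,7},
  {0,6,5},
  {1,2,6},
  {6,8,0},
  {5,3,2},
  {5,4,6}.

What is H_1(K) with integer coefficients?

H_1 = Z^2.

Order the vertices as 0 < 1 < 2 < 3 < 4 < 5 < 6 < 7 < 8. Listing each simplex with vertices in this order, K has dimension 2 with simplices:

  0-simplices (9): [0], [1], [2], [3], [4], [5], [6], [7], [8]
  1-simplices (27): (27 of them)
  2-simplices (18): [0,1,3], [0,1,7], [0,3,8], [0,5,6], [0,5,7], [0,6,8], [1,2,3], [1,2,6], [1,4,6], [1,4,7], [2,3,5], [2,5,7], [2,6,8], [2,7,8], [3,4,5], [3,4,8], [4,5,6], [4,7,8]

giving chain groups C_0 ≅ Z^9, C_1 ≅ Z^27, C_2 ≅ Z^18.

Boundary ∂_1: C_1 → C_0 is given by ∂[p,q] = [q] − [p].
As a 9×27 matrix over Z this has rank 8, with invariant factors (1,1,1,1,1,1,1,1).

Boundary ∂_2: C_2 → C_1 sends each 2-simplex [p,q,r] to [q,r] − [p,r] + [p,q]. For instance
  ∂[3,4,5] = [4,5] − [3,5] + [3,4],
  ∂[4,7,8] = [7,8] − [4,8] + [4,7].
The 27×18 boundary matrix has rank 17 and Smith normal form diag(1,1,1,1,1,1,1,1,1,1,1,1,1,1,1,1,1).

Computing H_k = (kernel of ∂_k) / (image of ∂_{k+1}):

  H_1: rank ker ∂_1 − rank ∂_2 = (27 − 8) − 17 = 2, and the invariant factors of ∂_2 are all 1, so H_1 ≅ Z^2.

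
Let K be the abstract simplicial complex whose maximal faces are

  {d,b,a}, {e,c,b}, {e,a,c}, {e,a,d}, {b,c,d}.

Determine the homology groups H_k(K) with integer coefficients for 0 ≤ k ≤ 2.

H_0 = Z,  H_1 = Z,  H_2 = 0.

Order the vertices as a < b < c < d < e. Listing each simplex with vertices in this order, K has dimension 2 with simplices:

  0-simplices (5): a, b, c, d, e
  1-simplices (10): ab, ac, ad, ae, bc, bd, be, cd, ce, de
  2-simplices (5): abd, ace, ade, bcd, bce

Hence C_0 ≅ Z^5, C_1 ≅ Z^10, C_2 ≅ Z^5.

The boundary map ∂_1: C_1 → C_0 is given by ∂[p,q] = [q] − [p].
The resulting 5×10 matrix has rank 4, and its Smith normal form has invariant factors (1,1,1,1).

∂_2: C_2 → C_1 acts by ∂[p,q,r] = [q,r] − [p,r] + [p,q]. For instance
  ∂ade = de − ae + ad,
  ∂bcd = cd − bd + bc.
The 10×5 boundary matrix has rank 5 and Smith normal form diag(1,1,1,1,1).

Now H_k = ker ∂_k / im ∂_{k+1}, so:

  H_0: rank C_0 − rank ∂_1 = 5 − 4 = 1, and the invariant factors of ∂_1 are all 1, so H_0 = Z.
  H_1: rank ker ∂_1 − rank ∂_2 = (10 − 4) − 5 = 1, and the invariant factors of ∂_2 are all 1, so H_1 = Z.
  H_2: rank ker ∂_2 − rank ∂_3 = (5 − 5) − 0 = 0, and there is no ∂_3, so H_2 = 0.

(K is a triangulation of the Möbius band.)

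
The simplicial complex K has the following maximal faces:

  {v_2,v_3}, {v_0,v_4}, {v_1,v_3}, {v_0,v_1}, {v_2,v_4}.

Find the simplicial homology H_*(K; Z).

H_0 ≅ Z,  H_1 ≅ Z.

Take the total order v_0 < v_1 < v_2 < v_3 < v_4 on the vertex set. Then K (dimension 1) consists of the simplices:

  0-simplices (5): [v_0], [v_1], [v_2], [v_3], [v_4]
  1-simplices (5): [v_0,v_1], [v_0,v_4], [v_1,v_3], [v_2,v_3], [v_2,v_4]

giving chain groups C_0 ≅ Z^5, C_1 ≅ Z^5.

Boundary ∂_1: C_1 → C_0 maps an edge to its endpoints' difference, ∂[p,q] = q − p.
The 5×5 boundary matrix has rank 4 and Smith normal form diag(1,1,1,1).

Now H_k = ker ∂_k / im ∂_{k+1}, so:

  H_0: rank C_0 − rank ∂_1 = 5 − 4 = 1, and the invariant factors of ∂_1 are all 1, so H_0 ≅ Z.
  H_1: rank ker ∂_1 − rank ∂_2 = (5 − 4) − 0 = 1, and there is no ∂_2, so H_1 ≅ Z.

As a check, the Euler characteristic is 5 − 5 = 0, which agrees with 1 − 1 = 0.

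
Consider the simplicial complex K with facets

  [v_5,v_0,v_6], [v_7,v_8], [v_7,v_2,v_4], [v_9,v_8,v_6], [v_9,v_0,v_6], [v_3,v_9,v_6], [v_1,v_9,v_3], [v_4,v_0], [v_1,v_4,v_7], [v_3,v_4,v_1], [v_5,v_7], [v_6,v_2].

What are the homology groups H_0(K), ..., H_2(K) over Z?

Fix the vertex order v_0 < v_1 < v_2 < v_3 < v_4 < v_5 < v_6 < v_7 < v_8 < v_9 and write every simplex with vertices in increasing order. Then dim K = 2 and the simplices of K are:

  0-simplices (10): [v_0], [v_1], [v_2], [v_3], [v_4], [v_5], [v_6], [v_7], [v_8], [v_9]
  1-simplices (21): (21 of them)
  2-simplices (8): [v_0,v_5,v_6], [v_0,v_6,v_9], [v_1,v_3,v_4], [v_1,v_3,v_9], [v_1,v_4,v_7], [v_2,v_4,v_7], [v_3,v_6,v_9], [v_6,v_8,v_9]

so the chain groups are C_0 ≅ Z^10, C_1 ≅ Z^21, C_2 ≅ Z^8.

Boundary ∂_1: C_1 → C_0 maps an edge to its endpoints' difference, ∂[p,q] = q − p. For instance
  ∂[v_2,v_7] = [v_7] − [v_2].
As a 10×21 matrix over Z this has rank 9, with invariant factors (1,1,1,1,1,1,1,1,1).

Boundary ∂_2: C_2 → C_1 sends each 2-simplex [p,q,r] to [q,r] − [p,r] + [p,q]. For instance
  ∂[v_0,v_6,v_9] = [v_6,v_9] − [v_0,v_9] + [v_0,v_6],
  ∂[v_1,v_3,v_4] = [v_3,v_4] − [v_1,v_4] + [v_1,v_3].
As a 21×8 matrix over Z this has rank 8, with invariant factors (1,1,1,1,1,1,1,1).

Computing H_k = (kernel of ∂_k) / (image of ∂_{k+1}):

  H_0: rank C_0 − rank ∂_1 = 10 − 9 = 1, and the invariant factors of ∂_1 are all 1, so H_0 ≅ Z.
  H_1: rank ker ∂_1 − rank ∂_2 = (21 − 9) − 8 = 4, and the invariant factors of ∂_2 are all 1, so H_1 ≅ Z^4.
  H_2: rank ker ∂_2 − rank ∂_3 = (8 − 8) − 0 = 0, and there is no ∂_3, so H_2 ≅ 0.

H_0 ≅ Z,  H_1 ≅ Z^4,  H_2 = 0.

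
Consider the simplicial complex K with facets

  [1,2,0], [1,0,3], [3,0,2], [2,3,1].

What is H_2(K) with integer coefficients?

H_2 = Z.

Take the total order 0 < 1 < 2 < 3 on the vertex set. Then K (dimension 2) consists of the simplices:

  0-simplices (4): [0], [1], [2], [3]
  1-simplices (6): [0,1], [0,2], [0,3], [1,2], [1,3], [2,3]
  2-simplices (4): [0,1,2], [0,1,3], [0,2,3], [1,2,3]

so the chain groups are C_0 ≅ Z^4, C_1 ≅ Z^6, C_2 ≅ Z^4.

Boundary ∂_1: C_1 → C_0 is given by ∂[p,q] = [q] − [p]. For instance
  ∂[1,2] = [2] − [1].
The 4×6 boundary matrix has rank 3 and Smith normal form diag(1,1,1).

The boundary map ∂_2: C_2 → C_1 maps a triangle to the signed sum of its edges. For instance
  ∂[0,1,2] = [1,2] − [0,2] + [0,1],
  ∂[0,2,3] = [2,3] − [0,3] + [0,2].
As a 6×4 matrix over Z this has rank 3, with invariant factors (1,1,1).

From H_k ≅ ker(∂_k) / im(∂_{k+1}) we obtain:

  H_2: rank ker ∂_2 − rank ∂_3 = (4 − 3) − 0 = 1, and there is no ∂_3, so H_2 = Z.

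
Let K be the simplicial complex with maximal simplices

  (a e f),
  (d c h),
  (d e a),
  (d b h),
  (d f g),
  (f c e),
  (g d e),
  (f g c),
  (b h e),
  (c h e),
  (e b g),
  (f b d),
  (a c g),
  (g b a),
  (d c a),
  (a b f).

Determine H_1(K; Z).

We work with the vertex ordering a < b < c < d < e < f < g < h. The simplices of K, each written with vertices in increasing order, are:

  0-simplices (8): a, b, c, d, e, f, g, h
  1-simplices (24): ab, ac, ad, ae, af, ag, bd, be, bf, bg, bh, cd, ce, cf, cg, ch, de, df, dg, dh, ef, eg, eh, fg
  2-simplices (16): abf, abg, acd, acg, ade, aef, bdf, bdh, beg, beh, cdh, cef, ceh, cfg, deg, dfg

giving chain groups C_0 ≅ Z^8, C_1 ≅ Z^24, C_2 ≅ Z^16.

The boundary map ∂_1: C_1 → C_0 maps an edge to its endpoints' difference, ∂[p,q] = q − p.
As a 8×24 matrix over Z this has rank 7, with invariant factors (1,1,1,1,1,1,1).

∂_2: C_2 → C_1 acts by ∂[p,q,r] = [q,r] − [p,r] + [p,q]. For instance
  ∂cef = ef − cf + ce,
  ∂cfg = fg − cg + cf.
As a 24×16 matrix over Z this has rank 15, with invariant factors (1,1,1,1,1,1,1,1,1,1,1,1,1,1,1).

Now H_k = ker ∂_k / im ∂_{k+1}, so:

  H_1: rank ker ∂_1 − rank ∂_2 = (24 − 7) − 15 = 2, and the invariant factors of ∂_2 are all 1, so H_1 = Z^2.

(K is a triangulation of the torus T^2.)

H_1 = Z^2.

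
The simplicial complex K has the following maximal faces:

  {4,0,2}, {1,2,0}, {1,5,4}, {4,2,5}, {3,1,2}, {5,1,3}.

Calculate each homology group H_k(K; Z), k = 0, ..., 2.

H_0 ≅ Z,  H_1 ≅ Z,  H_2 = 0.

K has 6 vertices, 12 edges, 6 triangles.
rank ∂_0 = 0, rank ∂_1 = 5 ⇒ b_0 = 6 − 0 − 5 = 1; all invariant factors of ∂_1 are 1 so no torsion. So H_0 = Z.
rank ∂_1 = 5, rank ∂_2 = 6 ⇒ b_1 = 12 − 5 − 6 = 1; all invariant factors of ∂_2 are 1 so no torsion. So H_1 = Z.
rank ∂_2 = 6, rank ∂_3 = 0 ⇒ b_2 = 6 − 6 − 0 = 0. So H_2 = 0.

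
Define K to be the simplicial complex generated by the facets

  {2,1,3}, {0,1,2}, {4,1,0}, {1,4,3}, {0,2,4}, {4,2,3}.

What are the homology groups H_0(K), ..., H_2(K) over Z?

K has 5 vertices, 9 edges, 6 triangles.
rank ∂_0 = 0, rank ∂_1 = 4 ⇒ b_0 = 5 − 0 − 4 = 1; all invariant factors of ∂_1 are 1 so no torsion. So H_0 = Z.
rank ∂_1 = 4, rank ∂_2 = 5 ⇒ b_1 = 9 − 4 − 5 = 0; all invariant factors of ∂_2 are 1 so no torsion. So H_1 = 0.
rank ∂_2 = 5, rank ∂_3 = 0 ⇒ b_2 = 6 − 5 − 0 = 1. So H_2 = Z.

H_0 ≅ Z,  H_1 = 0,  H_2 ≅ Z.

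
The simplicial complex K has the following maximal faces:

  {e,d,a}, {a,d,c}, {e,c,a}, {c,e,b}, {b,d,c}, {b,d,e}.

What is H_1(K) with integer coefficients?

H_1 ≅ 0.

Order the vertices as a < b < c < d < e. Listing each simplex with vertices in this order, K has dimension 2 with simplices:

  0-simplices (5): a, b, c, d, e
  1-simplices (9): ac, ad, ae, bc, bd, be, cd, ce, de
  2-simplices (6): acd, ace, ade, bcd, bce, bde

giving chain groups C_0 ≅ Z^5, C_1 ≅ Z^9, C_2 ≅ Z^6.

∂_1: C_1 → C_0 sends each edge [p,q] (with p < q) to q − p.
This gives a 5×9 integer matrix of rank 4; reducing to Smith normal form yields diagonal entries (1,1,1,1).

The boundary map ∂_2: C_2 → C_1 maps a triangle to the signed sum of its edges. For instance
  ∂acd = cd − ad + ac,
  ∂bcd = cd − bd + bc.
The resulting 9×6 matrix has rank 5, and its Smith normal form has invariant factors (1,1,1,1,1).

From H_k ≅ ker(∂_k) / im(∂_{k+1}) we obtain:

  H_1: rank ker ∂_1 − rank ∂_2 = (9 − 4) − 5 = 0, and the invariant factors of ∂_2 are all 1, so H_1 ≅ 0.

(K is a triangulation of the 2-sphere S^2.)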